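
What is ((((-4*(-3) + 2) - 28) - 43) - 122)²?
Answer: 32041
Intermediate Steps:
((((-4*(-3) + 2) - 28) - 43) - 122)² = ((((12 + 2) - 28) - 43) - 122)² = (((14 - 28) - 43) - 122)² = ((-14 - 43) - 122)² = (-57 - 122)² = (-179)² = 32041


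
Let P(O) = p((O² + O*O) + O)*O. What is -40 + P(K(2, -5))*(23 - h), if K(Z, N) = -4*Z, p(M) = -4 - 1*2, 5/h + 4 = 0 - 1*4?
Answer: 1094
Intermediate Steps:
h = -5/8 (h = 5/(-4 + (0 - 1*4)) = 5/(-4 + (0 - 4)) = 5/(-4 - 4) = 5/(-8) = 5*(-⅛) = -5/8 ≈ -0.62500)
p(M) = -6 (p(M) = -4 - 2 = -6)
P(O) = -6*O
-40 + P(K(2, -5))*(23 - h) = -40 + (-(-24)*2)*(23 - 1*(-5/8)) = -40 + (-6*(-8))*(23 + 5/8) = -40 + 48*(189/8) = -40 + 1134 = 1094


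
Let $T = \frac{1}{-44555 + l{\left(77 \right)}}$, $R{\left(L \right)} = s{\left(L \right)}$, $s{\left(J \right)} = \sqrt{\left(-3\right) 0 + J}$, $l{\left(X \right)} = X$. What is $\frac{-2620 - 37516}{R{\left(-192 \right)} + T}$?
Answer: $\frac{1785169008 i}{i + 355824 \sqrt{3}} \approx 0.0046999 + 2896.6 i$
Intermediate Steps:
$s{\left(J \right)} = \sqrt{J}$ ($s{\left(J \right)} = \sqrt{0 + J} = \sqrt{J}$)
$R{\left(L \right)} = \sqrt{L}$
$T = - \frac{1}{44478}$ ($T = \frac{1}{-44555 + 77} = \frac{1}{-44478} = - \frac{1}{44478} \approx -2.2483 \cdot 10^{-5}$)
$\frac{-2620 - 37516}{R{\left(-192 \right)} + T} = \frac{-2620 - 37516}{\sqrt{-192} - \frac{1}{44478}} = - \frac{40136}{8 i \sqrt{3} - \frac{1}{44478}} = - \frac{40136}{- \frac{1}{44478} + 8 i \sqrt{3}}$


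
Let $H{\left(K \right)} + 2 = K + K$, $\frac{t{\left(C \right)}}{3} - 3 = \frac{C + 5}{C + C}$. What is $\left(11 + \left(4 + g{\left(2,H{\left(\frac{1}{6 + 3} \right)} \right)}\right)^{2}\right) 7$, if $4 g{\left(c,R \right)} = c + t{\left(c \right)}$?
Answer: $\frac{136199}{256} \approx 532.03$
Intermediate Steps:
$t{\left(C \right)} = 9 + \frac{3 \left(5 + C\right)}{2 C}$ ($t{\left(C \right)} = 9 + 3 \frac{C + 5}{C + C} = 9 + 3 \frac{5 + C}{2 C} = 9 + \frac{3 \left(5 + C\right)}{2 C}$)
$H{\left(K \right)} = -2 + 2 K$ ($H{\left(K \right)} = -2 + \left(K + K\right) = -2 + 2 K$)
$g{\left(c,R \right)} = \frac{c}{4} + \frac{3 \left(5 + 7 c\right)}{8 c}$ ($g{\left(c,R \right)} = \frac{c + \frac{3 \left(5 + 7 c\right)}{2 c}}{4} = \frac{c}{4} + \frac{3 \left(5 + 7 c\right)}{8 c}$)
$\left(11 + \left(4 + g{\left(2,H{\left(\frac{1}{6 + 3} \right)} \right)}\right)^{2}\right) 7 = \left(11 + \left(4 + \left(\frac{21}{8} + \frac{1}{4} \cdot 2 + \frac{15}{8 \cdot 2}\right)\right)^{2}\right) 7 = \left(11 + \left(4 + \left(\frac{21}{8} + \frac{1}{2} + \frac{15}{8} \cdot \frac{1}{2}\right)\right)^{2}\right) 7 = \left(11 + \left(4 + \left(\frac{21}{8} + \frac{1}{2} + \frac{15}{16}\right)\right)^{2}\right) 7 = \left(11 + \left(4 + \frac{65}{16}\right)^{2}\right) 7 = \left(11 + \left(\frac{129}{16}\right)^{2}\right) 7 = \left(11 + \frac{16641}{256}\right) 7 = \frac{19457}{256} \cdot 7 = \frac{136199}{256}$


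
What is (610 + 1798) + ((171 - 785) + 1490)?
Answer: 3284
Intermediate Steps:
(610 + 1798) + ((171 - 785) + 1490) = 2408 + (-614 + 1490) = 2408 + 876 = 3284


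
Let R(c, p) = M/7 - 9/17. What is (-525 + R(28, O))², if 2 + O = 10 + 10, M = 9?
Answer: 3891888225/14161 ≈ 2.7483e+5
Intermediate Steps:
O = 18 (O = -2 + (10 + 10) = -2 + 20 = 18)
R(c, p) = 90/119 (R(c, p) = 9/7 - 9/17 = 90/119)
(-525 + R(28, O))² = (-525 + 90/119)² = (-62385/119)² = 3891888225/14161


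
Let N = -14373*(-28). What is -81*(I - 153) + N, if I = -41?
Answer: 418158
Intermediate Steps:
N = 402444
-81*(I - 153) + N = -81*(-41 - 153) + 402444 = -81*(-194) + 402444 = 15714 + 402444 = 418158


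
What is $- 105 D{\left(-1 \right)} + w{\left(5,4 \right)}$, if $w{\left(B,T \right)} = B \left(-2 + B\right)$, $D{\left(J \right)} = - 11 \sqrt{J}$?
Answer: $15 + 1155 i \approx 15.0 + 1155.0 i$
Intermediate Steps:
$- 105 D{\left(-1 \right)} + w{\left(5,4 \right)} = - 105 \left(- 11 \sqrt{-1}\right) + 5 \left(-2 + 5\right) = - 105 \left(- 11 i\right) + 5 \cdot 3 = 1155 i + 15 = 15 + 1155 i$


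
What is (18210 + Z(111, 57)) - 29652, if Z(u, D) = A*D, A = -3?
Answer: -11613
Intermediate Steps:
Z(u, D) = -3*D
(18210 + Z(111, 57)) - 29652 = (18210 - 3*57) - 29652 = (18210 - 171) - 29652 = 18039 - 29652 = -11613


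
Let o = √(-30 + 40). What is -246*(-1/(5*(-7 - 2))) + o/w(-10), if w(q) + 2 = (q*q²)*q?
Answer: -82/15 + √10/9998 ≈ -5.4664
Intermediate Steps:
o = √10 ≈ 3.1623
w(q) = -2 + q⁴ (w(q) = -2 + (q*q²)*q = -2 + q³*q = -2 + q⁴)
-246*(-1/(5*(-7 - 2))) + o/w(-10) = -246*(-1/(5*(-7 - 2))) + √10/(-2 + (-10)⁴) = -246/((-9*(-5))) + √10/(-2 + 10000) = -246/45 + √10/9998 = -246*1/45 + √10*(1/9998) = -82/15 + √10/9998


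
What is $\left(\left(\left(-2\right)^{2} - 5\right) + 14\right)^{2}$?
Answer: $169$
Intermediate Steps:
$\left(\left(\left(-2\right)^{2} - 5\right) + 14\right)^{2} = \left(\left(4 - 5\right) + 14\right)^{2} = \left(-1 + 14\right)^{2} = 13^{2} = 169$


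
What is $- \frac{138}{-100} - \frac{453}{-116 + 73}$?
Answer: $\frac{25617}{2150} \approx 11.915$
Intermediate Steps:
$- \frac{138}{-100} - \frac{453}{-116 + 73} = \left(-138\right) \left(- \frac{1}{100}\right) - \frac{453}{-43} = \frac{69}{50} - - \frac{453}{43} = \frac{69}{50} + \frac{453}{43} = \frac{25617}{2150}$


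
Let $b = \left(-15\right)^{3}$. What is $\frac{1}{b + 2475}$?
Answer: $- \frac{1}{900} \approx -0.0011111$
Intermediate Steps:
$b = -3375$
$\frac{1}{b + 2475} = \frac{1}{-3375 + 2475} = \frac{1}{-900} = - \frac{1}{900}$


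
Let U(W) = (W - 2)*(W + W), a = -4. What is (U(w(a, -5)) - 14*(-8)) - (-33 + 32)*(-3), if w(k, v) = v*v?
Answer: 1259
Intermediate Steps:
w(k, v) = v²
U(W) = 2*W*(-2 + W) (U(W) = (-2 + W)*(2*W) = 2*W*(-2 + W))
(U(w(a, -5)) - 14*(-8)) - (-33 + 32)*(-3) = (2*(-5)²*(-2 + (-5)²) - 14*(-8)) - (-33 + 32)*(-3) = (2*25*(-2 + 25) + 112) - (-1)*(-3) = (2*25*23 + 112) - 1*3 = (1150 + 112) - 3 = 1262 - 3 = 1259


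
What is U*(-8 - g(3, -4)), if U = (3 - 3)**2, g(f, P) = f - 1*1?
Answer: 0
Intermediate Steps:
g(f, P) = -1 + f (g(f, P) = f - 1 = -1 + f)
U = 0 (U = 0**2 = 0)
U*(-8 - g(3, -4)) = 0*(-8 - (-1 + 3)) = 0*(-8 - 1*2) = 0*(-8 - 2) = 0*(-10) = 0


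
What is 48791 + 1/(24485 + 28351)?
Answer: 2577921277/52836 ≈ 48791.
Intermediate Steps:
48791 + 1/(24485 + 28351) = 48791 + 1/52836 = 2577921277/52836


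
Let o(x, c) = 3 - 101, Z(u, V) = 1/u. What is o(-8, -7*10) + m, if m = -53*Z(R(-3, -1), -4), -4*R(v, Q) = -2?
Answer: -204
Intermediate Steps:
R(v, Q) = 1/2 (R(v, Q) = -1/4*(-2) = 1/2)
o(x, c) = -98
m = -106 (m = -53/1/2 = -53*2 = -106)
o(-8, -7*10) + m = -98 - 106 = -204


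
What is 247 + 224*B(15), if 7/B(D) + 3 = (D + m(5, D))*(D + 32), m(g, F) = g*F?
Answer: 1045637/4227 ≈ 247.37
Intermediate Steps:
m(g, F) = F*g
B(D) = 7/(-3 + 6*D*(32 + D)) (B(D) = 7/(-3 + (D + D*5)*(D + 32)) = 7/(-3 + (D + 5*D)*(32 + D)) = 7/(-3 + (6*D)*(32 + D)) = 7/(-3 + 6*D*(32 + D)))
247 + 224*B(15) = 247 + 224*(7/(3*(-1 + 2*15² + 64*15))) = 247 + 224*(7/(3*(-1 + 2*225 + 960))) = 247 + 224*(7/(3*(-1 + 450 + 960))) = 247 + 224*((7/3)/1409) = 247 + 224*((7/3)*(1/1409)) = 247 + 224*(7/4227) = 247 + 1568/4227 = 1045637/4227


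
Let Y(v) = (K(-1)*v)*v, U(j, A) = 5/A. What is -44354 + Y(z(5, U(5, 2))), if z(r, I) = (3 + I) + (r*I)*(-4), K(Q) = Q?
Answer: -185337/4 ≈ -46334.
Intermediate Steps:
z(r, I) = 3 + I - 4*I*r (z(r, I) = (3 + I) + (I*r)*(-4) = (3 + I) - 4*I*r = 3 + I - 4*I*r)
Y(v) = -v² (Y(v) = (-v)*v = -v²)
-44354 + Y(z(5, U(5, 2))) = -44354 - (3 + 5/2 - 4*5/2*5)² = -44354 - (3 + 5/2 - 50)² = -44354 - (-89/2)² = -44354 - 1*7921/4 = -44354 - 7921/4 = -185337/4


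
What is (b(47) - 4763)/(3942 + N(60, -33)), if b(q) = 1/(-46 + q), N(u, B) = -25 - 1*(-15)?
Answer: -2381/1966 ≈ -1.2111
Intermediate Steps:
N(u, B) = -10 (N(u, B) = -25 + 15 = -10)
(b(47) - 4763)/(3942 + N(60, -33)) = (1/(-46 + 47) - 4763)/(3942 - 10) = (1/1 - 4763)/3932 = (1 - 4763)*(1/3932) = -4762*1/3932 = -2381/1966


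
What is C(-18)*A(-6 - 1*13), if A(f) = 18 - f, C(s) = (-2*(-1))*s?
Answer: -1332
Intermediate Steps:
C(s) = 2*s
C(-18)*A(-6 - 1*13) = (2*(-18))*(18 - (-6 - 1*13)) = -36*(18 - (-6 - 13)) = -36*(18 - 1*(-19)) = -36*(18 + 19) = -36*37 = -1332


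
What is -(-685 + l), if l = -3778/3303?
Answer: 2266333/3303 ≈ 686.14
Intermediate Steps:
l = -3778/3303 (l = -3778*1/3303 = -3778/3303 ≈ -1.1438)
-(-685 + l) = -(-685 - 3778/3303) = -1*(-2266333/3303) = 2266333/3303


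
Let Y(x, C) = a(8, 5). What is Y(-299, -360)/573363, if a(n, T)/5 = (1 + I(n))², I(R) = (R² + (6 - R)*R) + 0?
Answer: 1715/81909 ≈ 0.020938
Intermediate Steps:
I(R) = R² + R*(6 - R) (I(R) = (R² + R*(6 - R)) + 0 = R² + R*(6 - R))
a(n, T) = 5*(1 + 6*n)²
Y(x, C) = 12005 (Y(x, C) = 5*(1 + 6*8)² = 5*(1 + 48)² = 5*49² = 5*2401 = 12005)
Y(-299, -360)/573363 = 12005/573363 = 12005*(1/573363) = 1715/81909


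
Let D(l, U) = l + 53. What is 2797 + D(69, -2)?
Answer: 2919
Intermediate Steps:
D(l, U) = 53 + l
2797 + D(69, -2) = 2797 + (53 + 69) = 2797 + 122 = 2919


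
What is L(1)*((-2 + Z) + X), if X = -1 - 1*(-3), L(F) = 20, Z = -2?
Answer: -40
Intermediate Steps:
X = 2 (X = -1 + 3 = 2)
L(1)*((-2 + Z) + X) = 20*((-2 - 2) + 2) = 20*(-4 + 2) = 20*(-2) = -40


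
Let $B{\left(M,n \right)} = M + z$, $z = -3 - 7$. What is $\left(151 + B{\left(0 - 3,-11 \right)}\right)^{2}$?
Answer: $19044$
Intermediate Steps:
$z = -10$ ($z = -3 - 7 = -10$)
$B{\left(M,n \right)} = -10 + M$ ($B{\left(M,n \right)} = M - 10 = -10 + M$)
$\left(151 + B{\left(0 - 3,-11 \right)}\right)^{2} = \left(151 + \left(-10 + \left(0 - 3\right)\right)\right)^{2} = \left(151 - 13\right)^{2} = 138^{2} = 19044$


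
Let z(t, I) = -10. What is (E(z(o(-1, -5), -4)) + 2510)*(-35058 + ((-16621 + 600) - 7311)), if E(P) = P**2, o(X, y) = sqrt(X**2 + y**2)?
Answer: -152397900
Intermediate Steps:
(E(z(o(-1, -5), -4)) + 2510)*(-35058 + ((-16621 + 600) - 7311)) = ((-10)**2 + 2510)*(-35058 + ((-16621 + 600) - 7311)) = (100 + 2510)*(-35058 + (-16021 - 7311)) = 2610*(-35058 - 23332) = 2610*(-58390) = -152397900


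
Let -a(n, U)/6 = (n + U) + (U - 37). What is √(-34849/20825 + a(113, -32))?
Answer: I*√26082233/595 ≈ 8.5833*I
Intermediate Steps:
a(n, U) = 222 - 12*U - 6*n (a(n, U) = -6*((n + U) + (U - 37)) = -6*((U + n) + (-37 + U)) = -6*(-37 + n + 2*U) = 222 - 12*U - 6*n)
√(-34849/20825 + a(113, -32)) = √(-34849/20825 + (222 - 12*(-32) - 6*113)) = √(-34849*1/20825 + (222 + 384 - 678)) = √(-34849/20825 - 72) = √(-1534249/20825) = I*√26082233/595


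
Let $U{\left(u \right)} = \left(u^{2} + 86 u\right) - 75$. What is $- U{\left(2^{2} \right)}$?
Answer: $-285$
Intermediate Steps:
$U{\left(u \right)} = -75 + u^{2} + 86 u$
$- U{\left(2^{2} \right)} = - (-75 + \left(2^{2}\right)^{2} + 86 \cdot 2^{2}) = - (-75 + 4^{2} + 86 \cdot 4) = - (-75 + 16 + 344) = \left(-1\right) 285 = -285$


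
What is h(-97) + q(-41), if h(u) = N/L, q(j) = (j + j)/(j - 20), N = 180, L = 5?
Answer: 2278/61 ≈ 37.344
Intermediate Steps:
q(j) = 2*j/(-20 + j) (q(j) = (2*j)/(-20 + j) = 2*j/(-20 + j))
h(u) = 36 (h(u) = 180/5 = 180*(1/5) = 36)
h(-97) + q(-41) = 36 + 2*(-41)/(-20 - 41) = 36 + 2*(-41)/(-61) = 36 + 2*(-41)*(-1/61) = 36 + 82/61 = 2278/61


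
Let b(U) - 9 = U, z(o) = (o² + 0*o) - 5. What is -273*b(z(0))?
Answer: -1092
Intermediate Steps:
z(o) = -5 + o² (z(o) = (o² + 0) - 5 = o² - 5 = -5 + o²)
b(U) = 9 + U
-273*b(z(0)) = -273*(9 + (-5 + 0²)) = -273*(9 + (-5 + 0)) = -273*(9 - 5) = -273*4 = -1092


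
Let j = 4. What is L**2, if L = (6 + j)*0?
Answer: 0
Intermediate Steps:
L = 0 (L = (6 + 4)*0 = 10*0 = 0)
L**2 = 0**2 = 0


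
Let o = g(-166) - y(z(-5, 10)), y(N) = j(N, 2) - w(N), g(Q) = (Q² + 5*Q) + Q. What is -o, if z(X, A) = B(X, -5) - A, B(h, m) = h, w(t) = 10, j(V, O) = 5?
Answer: -26565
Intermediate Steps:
z(X, A) = X - A
g(Q) = Q² + 6*Q
y(N) = -5 (y(N) = 5 - 1*10 = 5 - 10 = -5)
o = 26565 (o = -166*(6 - 166) - 1*(-5) = -166*(-160) + 5 = 26560 + 5 = 26565)
-o = -1*26565 = -26565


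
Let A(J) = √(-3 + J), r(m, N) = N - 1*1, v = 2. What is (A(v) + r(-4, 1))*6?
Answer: 6*I ≈ 6.0*I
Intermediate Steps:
r(m, N) = -1 + N (r(m, N) = N - 1 = -1 + N)
(A(v) + r(-4, 1))*6 = (√(-3 + 2) + (-1 + 1))*6 = (√(-1) + 0)*6 = (I + 0)*6 = I*6 = 6*I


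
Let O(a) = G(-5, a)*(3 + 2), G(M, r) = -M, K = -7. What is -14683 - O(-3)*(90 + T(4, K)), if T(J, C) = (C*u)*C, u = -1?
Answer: -15708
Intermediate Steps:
O(a) = 25 (O(a) = (-1*(-5))*(3 + 2) = 5*5 = 25)
T(J, C) = -C² (T(J, C) = (C*(-1))*C = (-C)*C = -C²)
-14683 - O(-3)*(90 + T(4, K)) = -14683 - 25*(90 - 1*(-7)²) = -14683 - 25*(90 - 1*49) = -14683 - 25*(90 - 49) = -14683 - 25*41 = -14683 - 1*1025 = -14683 - 1025 = -15708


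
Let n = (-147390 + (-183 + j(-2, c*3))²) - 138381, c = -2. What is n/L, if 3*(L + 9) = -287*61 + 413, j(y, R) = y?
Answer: 251546/5707 ≈ 44.077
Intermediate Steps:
n = -251546 (n = (-147390 + (-183 - 2)²) - 138381 = (-147390 + (-185)²) - 138381 = (-147390 + 34225) - 138381 = -113165 - 138381 = -251546)
L = -5707 (L = -9 + (-287*61 + 413)/3 = -9 + (-17507 + 413)/3 = -9 + (⅓)*(-17094) = -9 - 5698 = -5707)
n/L = -251546/(-5707) = -251546*(-1/5707) = 251546/5707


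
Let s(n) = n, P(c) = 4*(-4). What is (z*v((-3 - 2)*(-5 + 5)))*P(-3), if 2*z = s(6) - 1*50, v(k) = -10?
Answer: -3520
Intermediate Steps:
P(c) = -16
z = -22 (z = (6 - 1*50)/2 = (6 - 50)/2 = (½)*(-44) = -22)
(z*v((-3 - 2)*(-5 + 5)))*P(-3) = -22*(-10)*(-16) = 220*(-16) = -3520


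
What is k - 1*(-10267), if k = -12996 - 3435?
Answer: -6164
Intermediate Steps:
k = -16431
k - 1*(-10267) = -16431 - 1*(-10267) = -16431 + 10267 = -6164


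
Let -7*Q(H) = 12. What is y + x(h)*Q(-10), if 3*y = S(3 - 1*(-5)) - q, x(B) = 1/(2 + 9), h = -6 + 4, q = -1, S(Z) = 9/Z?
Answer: 1021/1848 ≈ 0.55249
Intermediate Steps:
Q(H) = -12/7 (Q(H) = -⅐*12 = -12/7)
h = -2
x(B) = 1/11
y = 17/24 (y = (9/(3 - 1*(-5)) - 1*(-1))/3 = (9/(3 + 5) + 1)/3 = (9/8 + 1)/3 = (⅓)*(17/8) = 17/24 ≈ 0.70833)
y + x(h)*Q(-10) = 17/24 + (1/11)*(-12/7) = 17/24 - 12/77 = 1021/1848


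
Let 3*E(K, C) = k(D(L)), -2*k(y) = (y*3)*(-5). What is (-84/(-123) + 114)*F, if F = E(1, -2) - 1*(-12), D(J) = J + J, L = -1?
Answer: 32914/41 ≈ 802.78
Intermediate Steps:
D(J) = 2*J
k(y) = 15*y/2 (k(y) = -y*3*(-5)/2 = -3*y*(-5)/2 = -(-15)*y/2 = 15*y/2)
E(K, C) = -5 (E(K, C) = (15*(2*(-1))/2)/3 = ((15/2)*(-2))/3 = (1/3)*(-15) = -5)
F = 7 (F = -5 - 1*(-12) = -5 + 12 = 7)
(-84/(-123) + 114)*F = (-84/(-123) + 114)*7 = (-84*(-1/123) + 114)*7 = (28/41 + 114)*7 = (4702/41)*7 = 32914/41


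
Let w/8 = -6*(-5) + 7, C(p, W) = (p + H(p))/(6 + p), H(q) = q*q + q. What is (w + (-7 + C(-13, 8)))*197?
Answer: 370360/7 ≈ 52909.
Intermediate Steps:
H(q) = q + q**2 (H(q) = q**2 + q = q + q**2)
C(p, W) = (p + p*(1 + p))/(6 + p)
w = 296 (w = 8*(-6*(-5) + 7) = 8*(30 + 7) = 8*37 = 296)
(w + (-7 + C(-13, 8)))*197 = (296 + (-7 - 13*(2 - 13)/(6 - 13)))*197 = (296 + (-7 - 13*(-11)/(-7)))*197 = (296 + (-7 - 13*(-1/7)*(-11)))*197 = (296 + (-7 - 143/7))*197 = (296 - 192/7)*197 = (1880/7)*197 = 370360/7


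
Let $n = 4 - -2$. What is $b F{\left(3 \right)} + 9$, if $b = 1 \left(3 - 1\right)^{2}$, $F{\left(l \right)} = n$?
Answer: $33$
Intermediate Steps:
$n = 6$ ($n = 4 + 2 = 6$)
$F{\left(l \right)} = 6$
$b = 4$ ($b = 1 \cdot 2^{2} = 1 \cdot 4 = 4$)
$b F{\left(3 \right)} + 9 = 4 \cdot 6 + 9 = 24 + 9 = 33$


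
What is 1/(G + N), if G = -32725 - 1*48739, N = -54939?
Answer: -1/136403 ≈ -7.3312e-6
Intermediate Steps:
G = -81464 (G = -32725 - 48739 = -81464)
1/(G + N) = 1/(-81464 - 54939) = 1/(-136403) = -1/136403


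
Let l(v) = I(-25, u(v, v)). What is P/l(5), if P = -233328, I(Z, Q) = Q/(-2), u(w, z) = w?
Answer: 466656/5 ≈ 93331.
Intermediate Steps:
I(Z, Q) = -Q/2 (I(Z, Q) = Q*(-1/2) = -Q/2)
l(v) = -v/2
P/l(5) = -233328/((-1/2*5)) = -233328/(-5/2) = -233328*(-2/5) = 466656/5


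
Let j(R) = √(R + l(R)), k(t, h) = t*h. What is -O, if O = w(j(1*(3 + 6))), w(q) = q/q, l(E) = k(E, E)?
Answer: -1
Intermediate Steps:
k(t, h) = h*t
l(E) = E² (l(E) = E*E = E²)
j(R) = √(R + R²)
w(q) = 1
O = 1
-O = -1*1 = -1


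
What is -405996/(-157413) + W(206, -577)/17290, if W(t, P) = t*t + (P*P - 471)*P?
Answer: -1006085439565/90722359 ≈ -11090.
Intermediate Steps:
W(t, P) = t**2 + P*(-471 + P**2) (W(t, P) = t**2 + (P**2 - 471)*P = t**2 + (-471 + P**2)*P = t**2 + P*(-471 + P**2))
-405996/(-157413) + W(206, -577)/17290 = -405996/(-157413) + ((-577)**3 + 206**2 - 471*(-577))/17290 = -405996*(-1/157413) + (-192100033 + 42436 + 271767)*(1/17290) = 135332/52471 - 191785830*1/17290 = 135332/52471 - 19178583/1729 = -1006085439565/90722359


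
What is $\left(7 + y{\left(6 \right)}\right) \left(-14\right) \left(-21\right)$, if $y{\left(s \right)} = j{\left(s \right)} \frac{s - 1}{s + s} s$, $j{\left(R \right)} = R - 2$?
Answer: $4998$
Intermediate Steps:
$j{\left(R \right)} = -2 + R$ ($j{\left(R \right)} = R - 2 = -2 + R$)
$y{\left(s \right)} = \frac{\left(-1 + s\right) \left(-2 + s\right)}{2}$ ($y{\left(s \right)} = \left(-2 + s\right) \frac{s - 1}{s + s} s = \left(-2 + s\right) \frac{-1 + s}{2 s} s = \frac{\left(-1 + s\right) \left(-2 + s\right)}{2 s} s = \frac{\left(-1 + s\right) \left(-2 + s\right)}{2}$)
$\left(7 + y{\left(6 \right)}\right) \left(-14\right) \left(-21\right) = \left(7 + \frac{\left(-1 + 6\right) \left(-2 + 6\right)}{2}\right) \left(-14\right) \left(-21\right) = \left(7 + \frac{1}{2} \cdot 5 \cdot 4\right) \left(-14\right) \left(-21\right) = \left(7 + 10\right) \left(-14\right) \left(-21\right) = 17 \left(-14\right) \left(-21\right) = \left(-238\right) \left(-21\right) = 4998$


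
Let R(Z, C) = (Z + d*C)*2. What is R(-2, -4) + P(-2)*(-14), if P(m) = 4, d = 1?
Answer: -68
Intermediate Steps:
R(Z, C) = 2*C + 2*Z (R(Z, C) = (Z + 1*C)*2 = (Z + C)*2 = (C + Z)*2 = 2*C + 2*Z)
R(-2, -4) + P(-2)*(-14) = (2*(-4) + 2*(-2)) + 4*(-14) = (-8 - 4) - 56 = -12 - 56 = -68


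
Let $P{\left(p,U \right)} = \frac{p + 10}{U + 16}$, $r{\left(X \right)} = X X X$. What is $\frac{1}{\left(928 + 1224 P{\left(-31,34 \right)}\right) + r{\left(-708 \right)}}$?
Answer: $- \frac{25}{8872362452} \approx -2.8177 \cdot 10^{-9}$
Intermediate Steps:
$r{\left(X \right)} = X^{3}$ ($r{\left(X \right)} = X^{2} X = X^{3}$)
$P{\left(p,U \right)} = \frac{10 + p}{16 + U}$
$\frac{1}{\left(928 + 1224 P{\left(-31,34 \right)}\right) + r{\left(-708 \right)}} = \frac{1}{\left(928 + 1224 \frac{10 - 31}{16 + 34}\right) + \left(-708\right)^{3}} = \frac{1}{\left(928 + 1224 \cdot \frac{1}{50} \left(-21\right)\right) - 354894912} = \frac{1}{\left(928 + 1224 \left(- \frac{21}{50}\right)\right) - 354894912} = \frac{1}{\left(928 - \frac{12852}{25}\right) - 354894912} = \frac{1}{\frac{10348}{25} - 354894912} = \frac{1}{- \frac{8872362452}{25}} = - \frac{25}{8872362452}$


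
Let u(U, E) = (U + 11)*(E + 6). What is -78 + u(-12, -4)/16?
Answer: -625/8 ≈ -78.125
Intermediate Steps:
u(U, E) = (6 + E)*(11 + U) (u(U, E) = (11 + U)*(6 + E) = (6 + E)*(11 + U))
-78 + u(-12, -4)/16 = -78 + (66 + 6*(-12) + 11*(-4) - 4*(-12))/16 = -78 + (66 - 72 - 44 + 48)*(1/16) = -78 - 2*1/16 = -78 - ⅛ = -625/8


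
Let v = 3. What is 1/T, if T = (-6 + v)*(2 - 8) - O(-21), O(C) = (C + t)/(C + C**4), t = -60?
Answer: 64820/1166787 ≈ 0.055554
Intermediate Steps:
O(C) = (-60 + C)/(C + C**4) (O(C) = (C - 60)/(C + C**4) = (-60 + C)/(C + C**4))
T = 1166787/64820 (T = (-6 + 3)*(2 - 8) - (-60 - 21)/(-21 + (-21)**4) = -3*(-6) - (-81)/(-21 + 194481) = 18 - (-81)/194460 = 18 - 1*(-27/64820) = 18 + 27/64820 = 1166787/64820 ≈ 18.000)
1/T = 1/(1166787/64820) = 64820/1166787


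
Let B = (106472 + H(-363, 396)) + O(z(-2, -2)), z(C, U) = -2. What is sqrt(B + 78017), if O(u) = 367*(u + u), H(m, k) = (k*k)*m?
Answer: I*sqrt(56741187) ≈ 7532.7*I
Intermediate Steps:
H(m, k) = m*k**2 (H(m, k) = k**2*m = m*k**2)
O(u) = 734*u (O(u) = 367*(2*u) = 734*u)
B = -56819204 (B = (106472 - 363*396**2) + 734*(-2) = (106472 - 363*156816) - 1468 = (106472 - 56924208) - 1468 = -56817736 - 1468 = -56819204)
sqrt(B + 78017) = sqrt(-56819204 + 78017) = sqrt(-56741187) = I*sqrt(56741187)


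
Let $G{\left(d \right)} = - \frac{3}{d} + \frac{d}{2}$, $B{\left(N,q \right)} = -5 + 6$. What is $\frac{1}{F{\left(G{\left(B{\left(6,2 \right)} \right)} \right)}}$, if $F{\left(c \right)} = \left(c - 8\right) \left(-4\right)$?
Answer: $\frac{1}{42} \approx 0.02381$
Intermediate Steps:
$B{\left(N,q \right)} = 1$
$G{\left(d \right)} = \frac{d}{2} - \frac{3}{d}$ ($G{\left(d \right)} = - \frac{3}{d} + d \frac{1}{2} = - \frac{3}{d} + \frac{d}{2} = \frac{d}{2} - \frac{3}{d}$)
$F{\left(c \right)} = 32 - 4 c$ ($F{\left(c \right)} = \left(-8 + c\right) \left(-4\right) = 32 - 4 c$)
$\frac{1}{F{\left(G{\left(B{\left(6,2 \right)} \right)} \right)}} = \frac{1}{32 - 4 \left(\frac{1}{2} \cdot 1 - \frac{3}{1}\right)} = \frac{1}{32 - 4 \left(\frac{1}{2} - 3\right)} = \frac{1}{32 - -10} = \frac{1}{32 + 10} = \frac{1}{42}$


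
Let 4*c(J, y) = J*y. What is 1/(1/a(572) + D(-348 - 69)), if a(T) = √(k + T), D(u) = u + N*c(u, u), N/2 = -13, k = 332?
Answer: -1022148732/1155738971603105 - 2*√226/1155738971603105 ≈ -8.8441e-7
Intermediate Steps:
c(J, y) = J*y/4 (c(J, y) = (J*y)/4 = J*y/4)
N = -26 (N = 2*(-13) = -26)
D(u) = u - 13*u²/2 (D(u) = u - 13*u*u/2 = u - 13*u²/2)
a(T) = √(332 + T)
1/(1/a(572) + D(-348 - 69)) = 1/(1/(√(332 + 572)) + (-348 - 69)*(2 - 13*(-348 - 69))/2) = 1/(1/(√904) + (½)*(-417)*(2 - 13*(-417))) = 1/(1/(2*√226) + (½)*(-417)*(2 + 5421)) = 1/(√226/452 + (½)*(-417)*5423) = 1/(√226/452 - 2261391/2) = 1/(-2261391/2 + √226/452)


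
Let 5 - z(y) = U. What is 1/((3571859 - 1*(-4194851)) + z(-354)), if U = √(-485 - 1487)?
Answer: 7766715/60321861893197 + 2*I*√493/60321861893197 ≈ 1.2875e-7 + 7.3617e-13*I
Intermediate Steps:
U = 2*I*√493 (U = √(-1972) = 2*I*√493 ≈ 44.407*I)
z(y) = 5 - 2*I*√493
1/((3571859 - 1*(-4194851)) + z(-354)) = 1/((3571859 - 1*(-4194851)) + (5 - 2*I*√493)) = 1/((3571859 + 4194851) + (5 - 2*I*√493)) = 1/(7766710 + (5 - 2*I*√493)) = 1/(7766715 - 2*I*√493)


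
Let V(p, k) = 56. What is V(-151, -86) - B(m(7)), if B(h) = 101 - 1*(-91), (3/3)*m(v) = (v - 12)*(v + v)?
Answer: -136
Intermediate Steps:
m(v) = 2*v*(-12 + v) (m(v) = (v - 12)*(v + v) = (-12 + v)*(2*v) = 2*v*(-12 + v))
B(h) = 192 (B(h) = 101 + 91 = 192)
V(-151, -86) - B(m(7)) = 56 - 1*192 = 56 - 192 = -136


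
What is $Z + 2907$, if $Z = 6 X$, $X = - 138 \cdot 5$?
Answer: $-1233$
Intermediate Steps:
$X = -690$ ($X = \left(-1\right) 690 = -690$)
$Z = -4140$ ($Z = 6 \left(-690\right) = -4140$)
$Z + 2907 = -4140 + 2907 = -1233$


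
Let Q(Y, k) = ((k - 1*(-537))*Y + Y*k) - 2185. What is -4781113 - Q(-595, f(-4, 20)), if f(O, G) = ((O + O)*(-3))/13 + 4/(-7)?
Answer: -57952649/13 ≈ -4.4579e+6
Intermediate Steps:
f(O, G) = -4/7 - 6*O/13 (f(O, G) = ((2*O)*(-3))*(1/13) + 4*(-⅐) = -6*O*(1/13) - 4/7 = -6*O/13 - 4/7 = -4/7 - 6*O/13)
Q(Y, k) = -2185 + Y*k + Y*(537 + k) (Q(Y, k) = ((k + 537)*Y + Y*k) - 2185 = ((537 + k)*Y + Y*k) - 2185 = (Y*(537 + k) + Y*k) - 2185 = (Y*k + Y*(537 + k)) - 2185 = -2185 + Y*k + Y*(537 + k))
-4781113 - Q(-595, f(-4, 20)) = -4781113 - (-2185 + 537*(-595) + 2*(-595)*(-4/7 - 6/13*(-4))) = -4781113 - (-2185 - 319515 + 2*(-595)*(-4/7 + 24/13)) = -4781113 - (-2185 - 319515 + 2*(-595)*(116/91)) = -4781113 - (-2185 - 319515 - 19720/13) = -4781113 - 1*(-4201820/13) = -4781113 + 4201820/13 = -57952649/13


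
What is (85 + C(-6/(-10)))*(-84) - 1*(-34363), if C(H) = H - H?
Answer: 27223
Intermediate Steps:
C(H) = 0
(85 + C(-6/(-10)))*(-84) - 1*(-34363) = (85 + 0)*(-84) - 1*(-34363) = 85*(-84) + 34363 = -7140 + 34363 = 27223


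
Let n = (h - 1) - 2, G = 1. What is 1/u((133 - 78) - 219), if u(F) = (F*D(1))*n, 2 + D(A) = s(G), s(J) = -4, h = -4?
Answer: -1/6888 ≈ -0.00014518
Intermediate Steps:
D(A) = -6 (D(A) = -2 - 4 = -6)
n = -7 (n = (-4 - 1) - 2 = -5 - 2 = -7)
u(F) = 42*F (u(F) = (F*(-6))*(-7) = -6*F*(-7) = 42*F)
1/u((133 - 78) - 219) = 1/(42*((133 - 78) - 219)) = 1/(42*(55 - 219)) = 1/(42*(-164)) = 1/(-6888) = -1/6888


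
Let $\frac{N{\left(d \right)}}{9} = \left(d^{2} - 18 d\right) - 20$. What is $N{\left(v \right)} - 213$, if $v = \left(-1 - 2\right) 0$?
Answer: $-393$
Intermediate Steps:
$v = 0$ ($v = \left(-3\right) 0 = 0$)
$N{\left(d \right)} = -180 - 162 d + 9 d^{2}$ ($N{\left(d \right)} = 9 \left(\left(d^{2} - 18 d\right) - 20\right) = 9 \left(-20 + d^{2} - 18 d\right) = -180 - 162 d + 9 d^{2}$)
$N{\left(v \right)} - 213 = \left(-180 - 0 + 9 \cdot 0^{2}\right) - 213 = \left(-180 + 0 + 9 \cdot 0\right) - 213 = \left(-180 + 0 + 0\right) - 213 = -180 - 213 = -393$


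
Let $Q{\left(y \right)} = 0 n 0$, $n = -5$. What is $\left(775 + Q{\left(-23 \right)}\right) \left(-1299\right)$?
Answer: $-1006725$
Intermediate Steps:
$Q{\left(y \right)} = 0$ ($Q{\left(y \right)} = 0 \left(-5\right) 0 = 0 \cdot 0 = 0$)
$\left(775 + Q{\left(-23 \right)}\right) \left(-1299\right) = \left(775 + 0\right) \left(-1299\right) = 775 \left(-1299\right) = -1006725$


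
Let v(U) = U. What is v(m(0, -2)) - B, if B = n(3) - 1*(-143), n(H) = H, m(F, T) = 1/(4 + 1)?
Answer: -729/5 ≈ -145.80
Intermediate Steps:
m(F, T) = ⅕ (m(F, T) = 1/5 = ⅕)
B = 146 (B = 3 - 1*(-143) = 3 + 143 = 146)
v(m(0, -2)) - B = ⅕ - 1*146 = ⅕ - 146 = -729/5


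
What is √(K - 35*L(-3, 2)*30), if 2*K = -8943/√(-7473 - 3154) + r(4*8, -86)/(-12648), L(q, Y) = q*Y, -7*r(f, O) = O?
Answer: √(1394253295509117041502 + 93120161007829032*I*√10627)/470436036 ≈ 79.373 + 0.27324*I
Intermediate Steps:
r(f, O) = -O/7
L(q, Y) = Y*q
K = -43/88536 + 8943*I*√10627/21254 (K = (-8943/√(-7473 - 3154) - ⅐*(-86)/(-12648))/2 = (-8943*(-I*√10627/10627) + (86/7)*(-1/12648))/2 = (-8943*(-I*√10627/10627) - 43/44268)/2 = (-(-8943)*I*√10627/10627 - 43/44268)/2 = (8943*I*√10627/10627 - 43/44268)/2 = (-43/44268 + 8943*I*√10627/10627)/2 = -43/88536 + 8943*I*√10627/21254 ≈ -0.00048568 + 43.376*I)
√(K - 35*L(-3, 2)*30) = √((-43/88536 + 8943*I*√10627/21254) - 70*(-3)*30) = √((-43/88536 + 8943*I*√10627/21254) - 35*(-6)*30) = √((-43/88536 + 8943*I*√10627/21254) + 210*30) = √((-43/88536 + 8943*I*√10627/21254) + 6300) = √(557776757/88536 + 8943*I*√10627/21254)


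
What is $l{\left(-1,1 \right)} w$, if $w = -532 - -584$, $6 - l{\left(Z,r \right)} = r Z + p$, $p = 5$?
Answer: $104$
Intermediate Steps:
$l{\left(Z,r \right)} = 1 - Z r$ ($l{\left(Z,r \right)} = 6 - \left(r Z + 5\right) = 6 - \left(Z r + 5\right) = 6 - \left(5 + Z r\right) = 1 - Z r$)
$w = 52$ ($w = -532 + 584 = 52$)
$l{\left(-1,1 \right)} w = \left(1 - \left(-1\right) 1\right) 52 = \left(1 + 1\right) 52 = 2 \cdot 52 = 104$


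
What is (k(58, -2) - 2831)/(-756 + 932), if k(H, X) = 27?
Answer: -701/44 ≈ -15.932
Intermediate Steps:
(k(58, -2) - 2831)/(-756 + 932) = (27 - 2831)/(-756 + 932) = -2804/176 = -2804*1/176 = -701/44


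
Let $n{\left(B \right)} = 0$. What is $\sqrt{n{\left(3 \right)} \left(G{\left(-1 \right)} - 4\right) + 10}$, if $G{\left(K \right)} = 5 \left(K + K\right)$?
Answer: $\sqrt{10} \approx 3.1623$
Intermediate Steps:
$G{\left(K \right)} = 10 K$ ($G{\left(K \right)} = 5 \cdot 2 K = 10 K$)
$\sqrt{n{\left(3 \right)} \left(G{\left(-1 \right)} - 4\right) + 10} = \sqrt{0 \left(10 \left(-1\right) - 4\right) + 10} = \sqrt{0 \left(-10 - 4\right) + 10} = \sqrt{0 \left(-14\right) + 10} = \sqrt{0 + 10} = \sqrt{10}$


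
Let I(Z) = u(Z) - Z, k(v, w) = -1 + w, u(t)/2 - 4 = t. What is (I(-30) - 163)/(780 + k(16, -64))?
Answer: -37/143 ≈ -0.25874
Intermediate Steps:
u(t) = 8 + 2*t
I(Z) = 8 + Z (I(Z) = (8 + 2*Z) - Z = 8 + Z)
(I(-30) - 163)/(780 + k(16, -64)) = ((8 - 30) - 163)/(780 + (-1 - 64)) = (-22 - 163)/(780 - 65) = -185/715 = -185*1/715 = -37/143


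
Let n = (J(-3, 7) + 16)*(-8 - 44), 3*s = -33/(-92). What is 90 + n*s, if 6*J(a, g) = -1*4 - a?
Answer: -1165/138 ≈ -8.4420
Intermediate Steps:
J(a, g) = -2/3 - a/6 (J(a, g) = (-1*4 - a)/6 = (-4 - a)/6 = -2/3 - a/6)
s = 11/92 (s = (-33/(-92))/3 = (-33*(-1/92))/3 = (1/3)*(33/92) = 11/92 ≈ 0.11957)
n = -2470/3 (n = ((-2/3 - 1/6*(-3)) + 16)*(-8 - 44) = ((-2/3 + 1/2) + 16)*(-52) = (-1/6 + 16)*(-52) = (95/6)*(-52) = -2470/3 ≈ -823.33)
90 + n*s = 90 - 2470/3*11/92 = 90 - 13585/138 = -1165/138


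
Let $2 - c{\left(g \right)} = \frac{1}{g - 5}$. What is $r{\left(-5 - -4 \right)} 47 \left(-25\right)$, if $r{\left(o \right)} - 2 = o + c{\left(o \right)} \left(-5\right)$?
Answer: $\frac{69325}{6} \approx 11554.0$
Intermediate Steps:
$c{\left(g \right)} = 2 - \frac{1}{-5 + g}$ ($c{\left(g \right)} = 2 - \frac{1}{g - 5} = 2 - \frac{1}{-5 + g}$)
$r{\left(o \right)} = 2 + o - \frac{5 \left(-11 + 2 o\right)}{-5 + o}$ ($r{\left(o \right)} = 2 + \left(o + \frac{-11 + 2 o}{-5 + o} \left(-5\right)\right) = 2 + \left(o - \frac{5 \left(-11 + 2 o\right)}{-5 + o}\right) = 2 + o - \frac{5 \left(-11 + 2 o\right)}{-5 + o}$)
$r{\left(-5 - -4 \right)} 47 \left(-25\right) = \frac{45 + \left(-5 - -4\right)^{2} - 13 \left(-5 - -4\right)}{-5 - 1} \cdot 47 \left(-25\right) = \frac{45 + \left(-5 + 4\right)^{2} - 13 \left(-5 + 4\right)}{-5 + \left(-5 + 4\right)} 47 \left(-25\right) = \frac{45 + \left(-1\right)^{2} - -13}{-5 - 1} \cdot 47 \left(-25\right) = \frac{45 + 1 + 13}{-6} \cdot 47 \left(-25\right) = \left(- \frac{1}{6}\right) 59 \cdot 47 \left(-25\right) = \left(- \frac{59}{6}\right) 47 \left(-25\right) = \left(- \frac{2773}{6}\right) \left(-25\right) = \frac{69325}{6}$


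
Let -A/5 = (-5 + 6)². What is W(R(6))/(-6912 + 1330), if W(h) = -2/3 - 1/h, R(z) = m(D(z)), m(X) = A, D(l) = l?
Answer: 7/83730 ≈ 8.3602e-5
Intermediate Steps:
A = -5 (A = -5*(-5 + 6)² = -5*1² = -5*1 = -5)
m(X) = -5
R(z) = -5
W(h) = -⅔ - 1/h (W(h) = -2*⅓ - 1/h = -⅔ - 1/h)
W(R(6))/(-6912 + 1330) = (-⅔ - 1/(-5))/(-6912 + 1330) = (-⅔ - 1*(-⅕))/(-5582) = -(-⅔ + ⅕)/5582 = -1/5582*(-7/15) = 7/83730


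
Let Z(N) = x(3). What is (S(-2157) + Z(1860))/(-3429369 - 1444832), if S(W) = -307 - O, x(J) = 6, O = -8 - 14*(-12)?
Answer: 461/4874201 ≈ 9.4580e-5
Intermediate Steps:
O = 160 (O = -8 + 168 = 160)
S(W) = -467 (S(W) = -307 - 1*160 = -307 - 160 = -467)
Z(N) = 6
(S(-2157) + Z(1860))/(-3429369 - 1444832) = (-467 + 6)/(-3429369 - 1444832) = -461/(-4874201) = -461*(-1/4874201) = 461/4874201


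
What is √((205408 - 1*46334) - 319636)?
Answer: I*√160562 ≈ 400.7*I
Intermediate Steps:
√((205408 - 1*46334) - 319636) = √((205408 - 46334) - 319636) = √(159074 - 319636) = √(-160562) = I*√160562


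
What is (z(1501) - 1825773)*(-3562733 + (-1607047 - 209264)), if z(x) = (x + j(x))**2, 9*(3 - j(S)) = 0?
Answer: -2346570291692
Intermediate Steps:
j(S) = 3 (j(S) = 3 - 1/9*0 = 3 + 0 = 3)
z(x) = (3 + x)**2 (z(x) = (x + 3)**2 = (3 + x)**2)
(z(1501) - 1825773)*(-3562733 + (-1607047 - 209264)) = ((3 + 1501)**2 - 1825773)*(-3562733 + (-1607047 - 209264)) = (1504**2 - 1825773)*(-3562733 - 1816311) = (2262016 - 1825773)*(-5379044) = 436243*(-5379044) = -2346570291692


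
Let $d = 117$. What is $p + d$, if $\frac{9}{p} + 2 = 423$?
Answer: $\frac{49266}{421} \approx 117.02$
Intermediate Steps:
$p = \frac{9}{421}$ ($p = \frac{9}{-2 + 423} = \frac{9}{421} \approx 0.021378$)
$p + d = \frac{9}{421} + 117 = \frac{49266}{421}$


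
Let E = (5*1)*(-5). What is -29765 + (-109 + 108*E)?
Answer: -32574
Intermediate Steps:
E = -25 (E = 5*(-5) = -25)
-29765 + (-109 + 108*E) = -29765 + (-109 + 108*(-25)) = -29765 + (-109 - 2700) = -29765 - 2809 = -32574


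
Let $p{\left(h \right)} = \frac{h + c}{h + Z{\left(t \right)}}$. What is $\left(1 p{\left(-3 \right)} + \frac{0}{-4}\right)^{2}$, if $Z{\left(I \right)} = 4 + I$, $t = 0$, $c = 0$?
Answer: $9$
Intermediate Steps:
$p{\left(h \right)} = \frac{h}{4 + h}$ ($p{\left(h \right)} = \frac{h + 0}{h + \left(4 + 0\right)} = \frac{h}{h + 4} = \frac{h}{4 + h}$)
$\left(1 p{\left(-3 \right)} + \frac{0}{-4}\right)^{2} = \left(1 \left(- \frac{3}{4 - 3}\right) + \frac{0}{-4}\right)^{2} = \left(1 \left(- \frac{3}{1}\right) + 0 \left(- \frac{1}{4}\right)\right)^{2} = \left(1 \left(\left(-3\right) 1\right) + 0\right)^{2} = \left(1 \left(-3\right) + 0\right)^{2} = \left(-3 + 0\right)^{2} = \left(-3\right)^{2} = 9$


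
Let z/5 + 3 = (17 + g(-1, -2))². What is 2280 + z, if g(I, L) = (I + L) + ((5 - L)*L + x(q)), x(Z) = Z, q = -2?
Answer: 2285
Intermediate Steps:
g(I, L) = -2 + I + L + L*(5 - L) (g(I, L) = (I + L) + ((5 - L)*L - 2) = (I + L) + (L*(5 - L) - 2) = (I + L) + (-2 + L*(5 - L)) = -2 + I + L + L*(5 - L))
z = 5 (z = -15 + 5*(17 + (-2 - 1 - 1*(-2)² + 6*(-2)))² = -15 + 5*(17 + (-2 - 1 - 1*4 - 12))² = -15 + 5*(17 + (-2 - 1 - 4 - 12))² = -15 + 5*(17 - 19)² = -15 + 5*(-2)² = -15 + 5*4 = -15 + 20 = 5)
2280 + z = 2280 + 5 = 2285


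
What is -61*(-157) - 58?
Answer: 9519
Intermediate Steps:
-61*(-157) - 58 = 9577 - 58 = 9519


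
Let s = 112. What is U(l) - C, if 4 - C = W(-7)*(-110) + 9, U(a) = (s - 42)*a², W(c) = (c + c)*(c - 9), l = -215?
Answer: 3211115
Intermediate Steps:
W(c) = 2*c*(-9 + c) (W(c) = (2*c)*(-9 + c) = 2*c*(-9 + c))
U(a) = 70*a² (U(a) = (112 - 42)*a² = 70*a²)
C = 24635 (C = 4 - ((2*(-7)*(-9 - 7))*(-110) + 9) = 4 - ((2*(-7)*(-16))*(-110) + 9) = 4 - (224*(-110) + 9) = 4 - (-24640 + 9) = 4 - 1*(-24631) = 4 + 24631 = 24635)
U(l) - C = 70*(-215)² - 1*24635 = 70*46225 - 24635 = 3235750 - 24635 = 3211115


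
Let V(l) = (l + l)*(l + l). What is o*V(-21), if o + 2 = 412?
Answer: 723240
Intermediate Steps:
o = 410 (o = -2 + 412 = 410)
V(l) = 4*l² (V(l) = (2*l)*(2*l) = 4*l²)
o*V(-21) = 410*(4*(-21)²) = 410*(4*441) = 410*1764 = 723240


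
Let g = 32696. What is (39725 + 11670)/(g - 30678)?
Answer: 51395/2018 ≈ 25.468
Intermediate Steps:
(39725 + 11670)/(g - 30678) = (39725 + 11670)/(32696 - 30678) = 51395/2018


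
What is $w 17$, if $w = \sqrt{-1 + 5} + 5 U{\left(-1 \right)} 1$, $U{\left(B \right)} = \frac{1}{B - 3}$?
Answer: $\frac{51}{4} \approx 12.75$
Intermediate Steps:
$U{\left(B \right)} = \frac{1}{-3 + B}$
$w = \frac{3}{4}$ ($w = \sqrt{-1 + 5} + \frac{5}{-3 - 1} \cdot 1 = \sqrt{4} + \frac{5}{-4} \cdot 1 = 2 + 5 \left(- \frac{1}{4}\right) 1 = 2 - \frac{5}{4} = \frac{3}{4} \approx 0.75$)
$w 17 = \frac{3}{4} \cdot 17 = \frac{51}{4}$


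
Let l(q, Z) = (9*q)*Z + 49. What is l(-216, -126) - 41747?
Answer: 203246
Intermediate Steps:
l(q, Z) = 49 + 9*Z*q (l(q, Z) = 9*Z*q + 49 = 49 + 9*Z*q)
l(-216, -126) - 41747 = (49 + 9*(-126)*(-216)) - 41747 = (49 + 244944) - 41747 = 244993 - 41747 = 203246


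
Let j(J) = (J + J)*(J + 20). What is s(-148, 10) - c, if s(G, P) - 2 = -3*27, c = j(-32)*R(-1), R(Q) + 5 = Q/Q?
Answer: 2993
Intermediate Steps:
R(Q) = -4 (R(Q) = -5 + Q/Q = -5 + 1 = -4)
j(J) = 2*J*(20 + J) (j(J) = (2*J)*(20 + J) = 2*J*(20 + J))
c = -3072 (c = (2*(-32)*(20 - 32))*(-4) = (2*(-32)*(-12))*(-4) = 768*(-4) = -3072)
s(G, P) = -79 (s(G, P) = 2 - 3*27 = 2 - 81 = -79)
s(-148, 10) - c = -79 - 1*(-3072) = -79 + 3072 = 2993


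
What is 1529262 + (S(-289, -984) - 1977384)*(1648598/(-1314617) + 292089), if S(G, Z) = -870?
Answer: -759614916690391356/1314617 ≈ -5.7782e+11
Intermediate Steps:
1529262 + (S(-289, -984) - 1977384)*(1648598/(-1314617) + 292089) = 1529262 + (-870 - 1977384)*(1648598/(-1314617) + 292089) = 1529262 - 1978254*(1648598*(-1/1314617) + 292089) = 1529262 - 1978254*(-1648598/1314617 + 292089) = 1529262 - 1978254*383983516315/1314617 = 1529262 - 759616927084214010/1314617 = -759614916690391356/1314617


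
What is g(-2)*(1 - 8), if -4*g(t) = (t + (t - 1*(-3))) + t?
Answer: -21/4 ≈ -5.2500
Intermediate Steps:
g(t) = -¾ - 3*t/4 (g(t) = -((t + (t - 1*(-3))) + t)/4 = -((t + (t + 3)) + t)/4 = -((t + (3 + t)) + t)/4 = -((3 + 2*t) + t)/4 = -(3 + 3*t)/4 = -¾ - 3*t/4)
g(-2)*(1 - 8) = (-¾ - ¾*(-2))*(1 - 8) = (-¾ + 3/2)*(-7) = (¾)*(-7) = -21/4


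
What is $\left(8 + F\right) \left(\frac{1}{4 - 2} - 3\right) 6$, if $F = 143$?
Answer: $-2265$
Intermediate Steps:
$\left(8 + F\right) \left(\frac{1}{4 - 2} - 3\right) 6 = \left(8 + 143\right) \left(\frac{1}{4 - 2} - 3\right) 6 = 151 \left(\frac{1}{2} - 3\right) 6 = 151 \left(\left(- \frac{5}{2}\right) 6\right) = 151 \left(-15\right) = -2265$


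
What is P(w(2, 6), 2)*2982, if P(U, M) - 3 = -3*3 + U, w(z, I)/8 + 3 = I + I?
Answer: 196812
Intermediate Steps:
w(z, I) = -24 + 16*I (w(z, I) = -24 + 8*(I + I) = -24 + 8*(2*I) = -24 + 16*I)
P(U, M) = -6 + U (P(U, M) = 3 + (-3*3 + U) = 3 + (-9 + U) = -6 + U)
P(w(2, 6), 2)*2982 = (-6 + (-24 + 16*6))*2982 = (-6 + (-24 + 96))*2982 = (-6 + 72)*2982 = 66*2982 = 196812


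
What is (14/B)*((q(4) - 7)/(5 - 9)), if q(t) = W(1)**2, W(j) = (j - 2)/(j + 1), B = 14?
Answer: 27/16 ≈ 1.6875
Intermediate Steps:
W(j) = (-2 + j)/(1 + j)
q(t) = 1/4 (q(t) = ((-2 + 1)/(1 + 1))**2 = (-1/2)**2 = 1/4)
(14/B)*((q(4) - 7)/(5 - 9)) = (14/14)*((1/4 - 7)/(5 - 9)) = ((1/14)*14)*(-27/4/(-4)) = 1*(-27/4*(-1/4)) = 1*(27/16) = 27/16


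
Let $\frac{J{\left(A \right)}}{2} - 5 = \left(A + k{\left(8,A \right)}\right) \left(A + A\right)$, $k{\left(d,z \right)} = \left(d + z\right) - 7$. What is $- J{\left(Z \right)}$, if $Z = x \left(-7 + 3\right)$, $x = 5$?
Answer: $-3130$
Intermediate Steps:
$k{\left(d,z \right)} = -7 + d + z$
$Z = -20$ ($Z = 5 \left(-7 + 3\right) = 5 \left(-4\right) = -20$)
$J{\left(A \right)} = 10 + 4 A \left(1 + 2 A\right)$ ($J{\left(A \right)} = 10 + 2 \left(A + \left(-7 + 8 + A\right)\right) \left(A + A\right) = 10 + 2 \left(A + \left(1 + A\right)\right) 2 A = 10 + 2 \left(1 + 2 A\right) 2 A = 10 + 2 \cdot 2 A \left(1 + 2 A\right) = 10 + 4 A \left(1 + 2 A\right)$)
$- J{\left(Z \right)} = - (10 + 4 \left(-20\right) + 8 \left(-20\right)^{2}) = - (10 - 80 + 8 \cdot 400) = - (10 - 80 + 3200) = \left(-1\right) 3130 = -3130$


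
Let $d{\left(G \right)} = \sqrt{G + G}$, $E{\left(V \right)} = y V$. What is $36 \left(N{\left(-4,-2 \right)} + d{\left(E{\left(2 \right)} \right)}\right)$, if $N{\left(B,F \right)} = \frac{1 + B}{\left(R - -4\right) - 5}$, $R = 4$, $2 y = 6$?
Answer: $-36 + 72 \sqrt{3} \approx 88.708$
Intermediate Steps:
$y = 3$ ($y = \frac{1}{2} \cdot 6 = 3$)
$E{\left(V \right)} = 3 V$
$N{\left(B,F \right)} = \frac{1}{3} + \frac{B}{3}$ ($N{\left(B,F \right)} = \frac{1 + B}{\left(4 - -4\right) - 5} = \frac{1 + B}{\left(4 + 4\right) - 5} = \frac{1 + B}{8 - 5} = \frac{1 + B}{3} = \left(1 + B\right) \frac{1}{3} = \frac{1}{3} + \frac{B}{3}$)
$d{\left(G \right)} = \sqrt{2} \sqrt{G}$ ($d{\left(G \right)} = \sqrt{2 G} = \sqrt{2} \sqrt{G}$)
$36 \left(N{\left(-4,-2 \right)} + d{\left(E{\left(2 \right)} \right)}\right) = 36 \left(\left(\frac{1}{3} + \frac{1}{3} \left(-4\right)\right) + \sqrt{2} \sqrt{3 \cdot 2}\right) = 36 \left(\left(\frac{1}{3} - \frac{4}{3}\right) + \sqrt{2} \sqrt{6}\right) = 36 \left(-1 + 2 \sqrt{3}\right) = -36 + 72 \sqrt{3}$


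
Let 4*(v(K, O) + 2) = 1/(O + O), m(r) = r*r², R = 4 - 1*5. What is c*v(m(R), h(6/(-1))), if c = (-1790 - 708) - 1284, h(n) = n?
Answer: 183427/24 ≈ 7642.8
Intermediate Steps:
R = -1 (R = 4 - 5 = -1)
m(r) = r³
v(K, O) = -2 + 1/(8*O) (v(K, O) = -2 + 1/(4*(O + O)) = -2 + 1/(4*((2*O))) = -2 + (1/(2*O))/4 = -2 + 1/(8*O))
c = -3782 (c = -2498 - 1284 = -3782)
c*v(m(R), h(6/(-1))) = -3782*(-2 + 1/(8*((6/(-1))))) = -3782*(-2 + 1/(8*((6*(-1))))) = -3782*(-2 + (⅛)/(-6)) = -3782*(-2 + (⅛)*(-⅙)) = -3782*(-2 - 1/48) = -3782*(-97/48) = 183427/24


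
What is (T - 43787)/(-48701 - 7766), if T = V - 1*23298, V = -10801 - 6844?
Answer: 84730/56467 ≈ 1.5005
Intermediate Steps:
V = -17645
T = -40943 (T = -17645 - 1*23298 = -17645 - 23298 = -40943)
(T - 43787)/(-48701 - 7766) = (-40943 - 43787)/(-48701 - 7766) = -84730/(-56467) = -84730*(-1/56467) = 84730/56467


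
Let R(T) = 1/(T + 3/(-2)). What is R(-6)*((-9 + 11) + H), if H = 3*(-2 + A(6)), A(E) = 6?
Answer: -28/15 ≈ -1.8667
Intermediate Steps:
R(T) = 1/(-3/2 + T) (R(T) = 1/(T + 3*(-½)) = 1/(T - 3/2) = 1/(-3/2 + T))
H = 12 (H = 3*(-2 + 6) = 3*4 = 12)
R(-6)*((-9 + 11) + H) = (2/(-3 + 2*(-6)))*((-9 + 11) + 12) = (2/(-3 - 12))*(2 + 12) = (2/(-15))*14 = (2*(-1/15))*14 = -2/15*14 = -28/15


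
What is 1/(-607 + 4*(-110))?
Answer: -1/1047 ≈ -0.00095511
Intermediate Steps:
1/(-607 + 4*(-110)) = 1/(-607 - 440) = 1/(-1047) = -1/1047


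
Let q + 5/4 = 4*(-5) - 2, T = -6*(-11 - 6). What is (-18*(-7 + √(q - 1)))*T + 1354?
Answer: 14206 - 918*I*√97 ≈ 14206.0 - 9041.3*I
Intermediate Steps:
T = 102 (T = -6*(-17) = 102)
q = -93/4 (q = -5/4 + (4*(-5) - 2) = -5/4 + (-20 - 2) = -5/4 - 22 = -93/4 ≈ -23.250)
(-18*(-7 + √(q - 1)))*T + 1354 = -18*(-7 + √(-93/4 - 1))*102 + 1354 = -18*(-7 + √(-97/4))*102 + 1354 = -18*(-7 + I*√97/2)*102 + 1354 = (126 - 9*I*√97)*102 + 1354 = (12852 - 918*I*√97) + 1354 = 14206 - 918*I*√97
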